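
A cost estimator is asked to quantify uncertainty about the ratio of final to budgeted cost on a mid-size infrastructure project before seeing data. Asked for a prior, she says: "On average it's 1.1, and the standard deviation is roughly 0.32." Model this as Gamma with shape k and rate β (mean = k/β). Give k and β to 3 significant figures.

k ≈ 11.8, β ≈ 10.7

For Gamma(k, rate β): mean = k/β, variance = k/β², so CV = 1/√k.
CV = SD/mean = 0.32/1.1 = 0.2909, hence k = 1/CV² = 11.8.
Then β = k/mean = 11.8/1.1 = 10.7.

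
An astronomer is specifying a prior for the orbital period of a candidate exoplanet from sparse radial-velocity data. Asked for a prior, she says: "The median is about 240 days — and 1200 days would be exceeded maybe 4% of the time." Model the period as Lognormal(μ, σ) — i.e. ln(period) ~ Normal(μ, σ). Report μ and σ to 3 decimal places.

μ ≈ 5.481, σ ≈ 0.919

If T ~ Lognormal(μ,σ) then ln T ~ Normal(μ,σ), so the p-quantile of ln T is μ + z_p·σ.
ln(240) = 5.481 and ln(1200) = 7.09; z_{0.5} = 0, z_{0.96} = 1.751.
σ = (7.09 − 5.481)/(1.751 − (0)) = 0.919.
μ = 5.481 − (0)·0.919 = 5.481.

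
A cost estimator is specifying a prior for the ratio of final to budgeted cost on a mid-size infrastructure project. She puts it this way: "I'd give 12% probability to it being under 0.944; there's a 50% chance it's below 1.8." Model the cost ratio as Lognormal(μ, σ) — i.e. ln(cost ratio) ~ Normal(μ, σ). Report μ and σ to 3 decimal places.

μ ≈ 0.588, σ ≈ 0.549

If T ~ Lognormal(μ,σ) then ln T ~ Normal(μ,σ), so the p-quantile of ln T is μ + z_p·σ.
ln(0.944) = -0.05763 and ln(1.8) = 0.5878; z_{0.12} = -1.175, z_{0.5} = 0.
σ = (0.5878 − -0.05763)/(0 − (-1.175)) = 0.549.
μ = -0.05763 − (-1.175)·0.549 = 0.588.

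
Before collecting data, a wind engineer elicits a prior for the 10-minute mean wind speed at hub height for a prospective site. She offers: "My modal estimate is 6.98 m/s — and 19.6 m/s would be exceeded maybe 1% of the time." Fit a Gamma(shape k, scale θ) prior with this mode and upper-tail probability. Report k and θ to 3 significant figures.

Gamma(k,θ) with k>1 has mode (k−1)θ, so θ = 6.98/(k−1).
Need P(X < 19.6) = 0.99 with θ tied to k this way. Start at k = 2, θ = 6.98: P(X<19.6) ≈ 0.770.
Too low — raise k to concentrate. Iterating converges to k ≈ 5.29.
Then θ = 6.98/(5.29−1) ≈ 1.63.

k ≈ 5.29, θ ≈ 1.63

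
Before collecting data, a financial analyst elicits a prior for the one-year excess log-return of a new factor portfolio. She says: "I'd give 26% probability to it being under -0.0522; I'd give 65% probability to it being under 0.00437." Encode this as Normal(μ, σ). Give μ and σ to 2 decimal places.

For Normal(μ,σ), the p-quantile is μ + z_p·σ. Here z_{0.26} = -0.6433, z_{0.65} = 0.3853.
So -0.0522 = μ − 0.6433σ and 0.00437 = μ + 0.3853σ.
Subtracting: σ = (0.00437 − -0.0522)/(0.3853 − (-0.6433)) = 0.05.
Then μ = -0.0522 − (-0.6433)·0.05 = -0.02.

μ = -0.02, σ = 0.05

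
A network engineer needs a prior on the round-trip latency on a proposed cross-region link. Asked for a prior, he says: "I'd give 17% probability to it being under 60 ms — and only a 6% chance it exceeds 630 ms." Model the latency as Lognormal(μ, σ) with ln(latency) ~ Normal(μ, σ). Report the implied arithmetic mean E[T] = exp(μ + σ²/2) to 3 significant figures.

If T ~ Lognormal(μ,σ) then ln T ~ Normal(μ,σ), so the p-quantile of ln T is μ + z_p·σ.
ln(60) = 4.094 and ln(630) = 6.446; z_{0.17} = -0.9542, z_{0.94} = 1.555.
σ = (6.446 − 4.094)/(1.555 − (-0.9542)) = 0.937.
μ = 4.094 − (-0.9542)·0.937 = 4.989.
E[T] = exp(μ + σ²/2) = exp(4.989 + 0.4392) = 228 ms.

E[T] ≈ 228 ms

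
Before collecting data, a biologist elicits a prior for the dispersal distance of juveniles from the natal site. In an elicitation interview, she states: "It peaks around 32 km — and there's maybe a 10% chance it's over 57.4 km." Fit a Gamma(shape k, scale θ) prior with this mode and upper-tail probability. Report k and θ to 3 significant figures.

Gamma(k,θ) with k>1 has mode (k−1)θ, so θ = 32/(k−1).
Need P(X < 57.4) = 0.9 with θ tied to k this way. Start at k = 2, θ = 32: P(X<57.4) ≈ 0.535.
Too low — raise k to concentrate. Iterating converges to k ≈ 6.58.
Then θ = 32/(6.58−1) ≈ 5.74.

k ≈ 6.58, θ ≈ 5.74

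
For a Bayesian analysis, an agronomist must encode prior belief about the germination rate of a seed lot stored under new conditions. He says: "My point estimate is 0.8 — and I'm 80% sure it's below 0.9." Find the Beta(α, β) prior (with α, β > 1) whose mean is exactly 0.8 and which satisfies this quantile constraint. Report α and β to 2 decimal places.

α ≈ 9.29, β ≈ 2.32

With mean 0.8 fixed, write α = 0.8s, β = 0.2s where s = α+β.
Need P(θ < 0.9) = 0.8 under Beta(0.8s, 0.2s). Normal approximation: (q−m)/√(m(1−m)/s) ≈ z_{0.8} = 0.842, so s ≈ 0.8·0.2·(0.842)²/(0.9−0.8)² = 11.3.
At s = 11.3: P(θ<0.9) ≈ 0.796. Adjusting to match 0.8 gives s ≈ 11.61.
So α = 0.8·11.61 ≈ 9.29, β = 0.2·11.61 ≈ 2.32.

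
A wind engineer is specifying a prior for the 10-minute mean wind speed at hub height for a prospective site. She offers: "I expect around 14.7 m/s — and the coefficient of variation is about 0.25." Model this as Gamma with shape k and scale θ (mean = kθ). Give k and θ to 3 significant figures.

For Gamma(k, scale θ): mean = kθ, variance = kθ², so CV = 1/√k.
CV = 0.25, hence k = 1/CV² = 16.
Then θ = mean/k = 14.7/16 = 0.919.

k ≈ 16, θ ≈ 0.919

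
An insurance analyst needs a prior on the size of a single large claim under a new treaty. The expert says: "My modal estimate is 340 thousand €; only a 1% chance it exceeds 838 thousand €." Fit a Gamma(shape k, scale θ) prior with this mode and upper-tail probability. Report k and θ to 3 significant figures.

k ≈ 6.79, θ ≈ 58.8

Gamma(k,θ) with k>1 has mode (k−1)θ, so θ = 340/(k−1).
Need P(X < 838) = 0.99 with θ tied to k this way. Start at k = 2, θ = 340: P(X<838) ≈ 0.705.
Too low — raise k to concentrate. Iterating converges to k ≈ 6.79.
Then θ = 340/(6.79−1) ≈ 58.8.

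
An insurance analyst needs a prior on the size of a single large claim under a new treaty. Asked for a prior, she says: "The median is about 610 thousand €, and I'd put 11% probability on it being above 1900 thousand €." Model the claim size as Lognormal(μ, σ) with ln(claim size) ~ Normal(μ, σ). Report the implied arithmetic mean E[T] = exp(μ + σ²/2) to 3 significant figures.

E[T] ≈ 937 thousand €

If T ~ Lognormal(μ,σ) then ln T ~ Normal(μ,σ), so the p-quantile of ln T is μ + z_p·σ.
ln(610) = 6.413 and ln(1900) = 7.55; z_{0.5} = 0, z_{0.89} = 1.227.
σ = (7.55 − 6.413)/(1.227 − (0)) = 0.926.
μ = 6.413 − (0)·0.926 = 6.413.
E[T] = exp(μ + σ²/2) = exp(6.413 + 0.4290) = 937 thousand €.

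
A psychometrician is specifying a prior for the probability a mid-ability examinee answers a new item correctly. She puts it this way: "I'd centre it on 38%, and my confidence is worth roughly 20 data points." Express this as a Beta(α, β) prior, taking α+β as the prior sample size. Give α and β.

Under the effective-sample-size interpretation, Beta(α, β) has prior mean α/(α+β) and prior sample size α+β.
So α+β = 20 and α/(α+β) = 0.38, giving α = 0.38·20 = 7.6 and β = 20 − 7.6 = 12.4.

α = 7.6, β = 12.4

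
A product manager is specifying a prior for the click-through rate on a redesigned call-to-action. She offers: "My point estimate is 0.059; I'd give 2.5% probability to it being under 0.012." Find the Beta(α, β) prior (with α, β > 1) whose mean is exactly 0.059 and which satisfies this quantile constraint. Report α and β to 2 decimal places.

α ≈ 2.87, β ≈ 45.80

With mean 0.059 fixed, write α = 0.059s, β = 0.941s where s = α+β.
Need P(θ < 0.012) = 0.025 under Beta(0.059s, 0.941s). Normal approximation: (q−m)/√(m(1−m)/s) ≈ z_{0.025} = -1.96, so s ≈ 0.059·0.941·(-1.96)²/(0.012−0.059)² = 96.5.
At s = 96.5: P(θ<0.012) ≈ 0.002. Adjusting to match 0.025 gives s ≈ 48.67.
So α = 0.059·48.67 ≈ 2.87, β = 0.941·48.67 ≈ 45.80.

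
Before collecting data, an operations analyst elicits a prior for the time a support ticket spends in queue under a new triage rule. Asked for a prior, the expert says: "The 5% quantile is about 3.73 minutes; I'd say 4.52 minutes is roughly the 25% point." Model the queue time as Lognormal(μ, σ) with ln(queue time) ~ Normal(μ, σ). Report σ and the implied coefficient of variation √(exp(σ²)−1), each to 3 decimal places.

σ ≈ 0.198, CV ≈ 0.200

If T ~ Lognormal(μ,σ) then ln T ~ Normal(μ,σ), so the p-quantile of ln T is μ + z_p·σ.
ln(3.73) = 1.316 and ln(4.52) = 1.509; z_{0.05} = -1.645, z_{0.25} = -0.6745.
σ = (1.509 − 1.316)/(-0.6745 − (-1.645)) = 0.198.
μ = 1.316 − (-1.645)·0.198 = 1.642.
CV = √(exp(σ²)−1) = √(exp(0.0392)−1) = 0.200.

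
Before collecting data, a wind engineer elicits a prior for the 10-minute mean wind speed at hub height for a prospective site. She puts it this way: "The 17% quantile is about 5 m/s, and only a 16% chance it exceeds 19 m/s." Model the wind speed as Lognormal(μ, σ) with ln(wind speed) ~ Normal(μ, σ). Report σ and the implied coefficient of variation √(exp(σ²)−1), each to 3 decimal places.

If T ~ Lognormal(μ,σ) then ln T ~ Normal(μ,σ), so the p-quantile of ln T is μ + z_p·σ.
ln(5) = 1.609 and ln(19) = 2.944; z_{0.17} = -0.9542, z_{0.84} = 0.9945.
σ = (2.944 − 1.609)/(0.9945 − (-0.9542)) = 0.685.
μ = 1.609 − (-0.9542)·0.685 = 2.263.
CV = √(exp(σ²)−1) = √(exp(0.4694)−1) = 0.774.

σ ≈ 0.685, CV ≈ 0.774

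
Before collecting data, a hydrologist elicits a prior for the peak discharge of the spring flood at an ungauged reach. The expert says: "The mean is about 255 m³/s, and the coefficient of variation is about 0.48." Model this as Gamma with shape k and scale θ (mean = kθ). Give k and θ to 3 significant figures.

k ≈ 4.34, θ ≈ 58.8

For Gamma(k, scale θ): mean = kθ, variance = kθ², so CV = 1/√k.
CV = 0.48, hence k = 1/CV² = 4.34.
Then θ = mean/k = 255/4.34 = 58.8.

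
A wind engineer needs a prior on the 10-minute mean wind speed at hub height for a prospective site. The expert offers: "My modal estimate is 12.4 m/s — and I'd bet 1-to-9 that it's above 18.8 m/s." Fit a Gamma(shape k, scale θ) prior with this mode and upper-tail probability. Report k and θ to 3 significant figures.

Gamma(k,θ) with k>1 has mode (k−1)θ, so θ = 12.4/(k−1).
Need P(X < 18.8) = 0.9 with θ tied to k this way. Start at k = 2, θ = 12.4: P(X<18.8) ≈ 0.448.
Too low — raise k to concentrate. Iterating converges to k ≈ 11.8.
Then θ = 12.4/(11.8−1) ≈ 1.15.

k ≈ 11.8, θ ≈ 1.15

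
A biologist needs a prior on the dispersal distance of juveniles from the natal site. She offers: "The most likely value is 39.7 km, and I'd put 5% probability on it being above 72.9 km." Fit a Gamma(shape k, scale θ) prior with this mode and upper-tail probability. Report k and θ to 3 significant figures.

Gamma(k,θ) with k>1 has mode (k−1)θ, so θ = 39.7/(k−1).
Need P(X < 72.9) = 0.95 with θ tied to k this way. Start at k = 2, θ = 39.7: P(X<72.9) ≈ 0.548.
Too low — raise k to concentrate. Iterating converges to k ≈ 8.54.
Then θ = 39.7/(8.54−1) ≈ 5.27.

k ≈ 8.54, θ ≈ 5.27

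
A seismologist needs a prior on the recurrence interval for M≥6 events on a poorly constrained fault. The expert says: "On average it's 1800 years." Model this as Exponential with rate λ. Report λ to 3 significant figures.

λ ≈ 0.000556

Exponential mean = 1/λ, so λ = 1/1800.0 = 0.000556.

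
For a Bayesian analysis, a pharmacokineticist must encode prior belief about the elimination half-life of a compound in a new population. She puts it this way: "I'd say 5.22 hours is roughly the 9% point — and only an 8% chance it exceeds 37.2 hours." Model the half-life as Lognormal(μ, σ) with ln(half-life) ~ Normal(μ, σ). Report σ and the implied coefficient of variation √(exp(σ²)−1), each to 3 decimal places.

σ ≈ 0.715, CV ≈ 0.817

If T ~ Lognormal(μ,σ) then ln T ~ Normal(μ,σ), so the p-quantile of ln T is μ + z_p·σ.
ln(5.22) = 1.652 and ln(37.2) = 3.616; z_{0.09} = -1.341, z_{0.92} = 1.405.
σ = (3.616 − 1.652)/(1.405 − (-1.341)) = 0.715.
μ = 1.652 − (-1.341)·0.715 = 2.611.
CV = √(exp(σ²)−1) = √(exp(0.5115)−1) = 0.817.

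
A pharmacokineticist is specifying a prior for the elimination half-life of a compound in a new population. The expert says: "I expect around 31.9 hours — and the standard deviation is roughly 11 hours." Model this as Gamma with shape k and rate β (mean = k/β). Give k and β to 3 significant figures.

k ≈ 8.41, β ≈ 0.264

For Gamma(k, rate β): mean = k/β, variance = k/β², so CV = 1/√k.
CV = SD/mean = 11/31.9 = 0.3448, hence k = 1/CV² = 8.41.
Then β = k/mean = 8.41/31.9 = 0.264.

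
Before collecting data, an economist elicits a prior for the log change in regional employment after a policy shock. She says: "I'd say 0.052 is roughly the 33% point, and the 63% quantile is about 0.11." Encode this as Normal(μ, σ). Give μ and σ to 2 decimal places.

For Normal(μ,σ), the p-quantile is μ + z_p·σ. Here z_{0.33} = -0.4399, z_{0.63} = 0.3319.
So 0.052 = μ − 0.4399σ and 0.11 = μ + 0.3319σ.
Subtracting: σ = (0.11 − 0.052)/(0.3319 − (-0.4399)) = 0.08.
Then μ = 0.052 − (-0.4399)·0.08 = 0.09.

μ = 0.09, σ = 0.08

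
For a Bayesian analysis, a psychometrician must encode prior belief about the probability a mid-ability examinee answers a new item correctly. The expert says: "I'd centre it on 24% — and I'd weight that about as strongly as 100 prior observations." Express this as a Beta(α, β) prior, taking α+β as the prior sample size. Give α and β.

Under the effective-sample-size interpretation, Beta(α, β) has prior mean α/(α+β) and prior sample size α+β.
So α+β = 100 and α/(α+β) = 0.24, giving α = 0.24·100 = 24 and β = 100 − 24 = 76.

α = 24, β = 76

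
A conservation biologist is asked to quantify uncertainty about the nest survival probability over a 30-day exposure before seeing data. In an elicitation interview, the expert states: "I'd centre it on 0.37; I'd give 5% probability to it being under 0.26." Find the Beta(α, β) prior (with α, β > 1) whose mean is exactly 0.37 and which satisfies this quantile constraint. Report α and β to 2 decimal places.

With mean 0.37 fixed, write α = 0.37s, β = 0.63s where s = α+β.
Need P(θ < 0.26) = 0.05 under Beta(0.37s, 0.63s). Normal approximation: (q−m)/√(m(1−m)/s) ≈ z_{0.05} = -1.64, so s ≈ 0.37·0.63·(-1.64)²/(0.26−0.37)² = 52.1.
At s = 52.1: P(θ<0.26) ≈ 0.044. Adjusting to match 0.05 gives s ≈ 48.37.
So α = 0.37·48.37 ≈ 17.90, β = 0.63·48.37 ≈ 30.47.

α ≈ 17.90, β ≈ 30.47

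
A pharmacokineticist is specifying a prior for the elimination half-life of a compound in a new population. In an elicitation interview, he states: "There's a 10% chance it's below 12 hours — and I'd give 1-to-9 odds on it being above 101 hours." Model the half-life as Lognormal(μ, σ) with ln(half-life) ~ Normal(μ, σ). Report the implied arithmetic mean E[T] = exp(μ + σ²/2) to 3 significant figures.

If T ~ Lognormal(μ,σ) then ln T ~ Normal(μ,σ), so the p-quantile of ln T is μ + z_p·σ.
ln(12) = 2.485 and ln(101) = 4.615; z_{0.1} = -1.282, z_{0.9} = 1.282.
σ = (4.615 − 2.485)/(1.282 − (-1.282)) = 0.831.
μ = 2.485 − (-1.282)·0.831 = 3.550.
E[T] = exp(μ + σ²/2) = exp(3.550 + 0.3454) = 49.2 hours.

E[T] ≈ 49.2 hours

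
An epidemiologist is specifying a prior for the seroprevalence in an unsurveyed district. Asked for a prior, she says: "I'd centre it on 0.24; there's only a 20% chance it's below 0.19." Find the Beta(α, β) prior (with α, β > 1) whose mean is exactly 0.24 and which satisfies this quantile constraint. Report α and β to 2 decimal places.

With mean 0.24 fixed, write α = 0.24s, β = 0.76s where s = α+β.
Need P(θ < 0.19) = 0.2 under Beta(0.24s, 0.76s). Normal approximation: (q−m)/√(m(1−m)/s) ≈ z_{0.2} = -0.842, so s ≈ 0.24·0.76·(-0.842)²/(0.19−0.24)² = 51.7.
At s = 51.7: P(θ<0.19) ≈ 0.204. Adjusting to match 0.2 gives s ≈ 53.25.
So α = 0.24·53.25 ≈ 12.78, β = 0.76·53.25 ≈ 40.47.

α ≈ 12.78, β ≈ 40.47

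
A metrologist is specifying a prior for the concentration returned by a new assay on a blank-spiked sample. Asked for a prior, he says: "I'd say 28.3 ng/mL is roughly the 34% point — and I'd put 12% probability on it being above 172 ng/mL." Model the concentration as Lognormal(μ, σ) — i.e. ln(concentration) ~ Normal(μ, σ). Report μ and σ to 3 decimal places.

μ ≈ 3.812, σ ≈ 1.137

If T ~ Lognormal(μ,σ) then ln T ~ Normal(μ,σ), so the p-quantile of ln T is μ + z_p·σ.
ln(28.3) = 3.343 and ln(172) = 5.147; z_{0.34} = -0.4125, z_{0.88} = 1.175.
σ = (5.147 − 3.343)/(1.175 − (-0.4125)) = 1.137.
μ = 3.343 − (-0.4125)·1.137 = 3.812.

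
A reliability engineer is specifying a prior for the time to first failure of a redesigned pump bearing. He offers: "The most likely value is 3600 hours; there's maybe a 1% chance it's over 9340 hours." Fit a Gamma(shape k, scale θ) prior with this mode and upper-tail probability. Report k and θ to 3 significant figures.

Gamma(k,θ) with k>1 has mode (k−1)θ, so θ = 3600/(k−1).
Need P(X < 9340) = 0.99 with θ tied to k this way. Start at k = 2, θ = 3600: P(X<9340) ≈ 0.732.
Too low — raise k to concentrate. Iterating converges to k ≈ 6.12.
Then θ = 3600/(6.12−1) ≈ 703.

k ≈ 6.12, θ ≈ 703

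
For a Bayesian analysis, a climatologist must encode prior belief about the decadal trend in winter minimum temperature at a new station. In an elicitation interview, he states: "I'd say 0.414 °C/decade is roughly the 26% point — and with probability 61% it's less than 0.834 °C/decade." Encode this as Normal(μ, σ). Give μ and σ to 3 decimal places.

μ = 0.707, σ = 0.455

The p-quantile of Normal(μ,σ) is μ + z_p·σ, with z_{0.26} = -0.6433 and z_{0.61} = 0.2793.
Eliminate σ: μ = (z₂·x₁ − z₁·x₂)/(z₂ − z₁) = (0.2793·0.414 − (-0.6433)·0.834)/0.9227 = 0.707.
Then σ = (x₂ − x₁)/(z₂ − z₁) = (0.834 − 0.414)/0.9227 = 0.455.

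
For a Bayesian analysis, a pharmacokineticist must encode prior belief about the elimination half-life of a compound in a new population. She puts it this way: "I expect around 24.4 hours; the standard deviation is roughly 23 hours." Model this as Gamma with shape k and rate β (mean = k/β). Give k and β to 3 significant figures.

For Gamma(k, rate β): mean = k/β, variance = k/β², so CV = 1/√k.
CV = SD/mean = 23/24.4 = 0.9426, hence k = 1/CV² = 1.13.
Then β = k/mean = 1.13/24.4 = 0.0461.

k ≈ 1.13, β ≈ 0.0461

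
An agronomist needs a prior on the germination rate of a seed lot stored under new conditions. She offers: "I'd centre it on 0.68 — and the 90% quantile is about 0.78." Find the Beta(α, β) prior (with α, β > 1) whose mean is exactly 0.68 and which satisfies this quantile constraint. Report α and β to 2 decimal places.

With mean 0.68 fixed, write α = 0.68s, β = 0.32s where s = α+β.
Need P(θ < 0.78) = 0.9 under Beta(0.68s, 0.32s). Normal approximation: (q−m)/√(m(1−m)/s) ≈ z_{0.9} = 1.28, so s ≈ 0.68·0.32·(1.28)²/(0.78−0.68)² = 35.7.
At s = 35.7: P(θ<0.78) ≈ 0.908. Adjusting to match 0.9 gives s ≈ 33.57.
So α = 0.68·33.57 ≈ 22.83, β = 0.32·33.57 ≈ 10.74.

α ≈ 22.83, β ≈ 10.74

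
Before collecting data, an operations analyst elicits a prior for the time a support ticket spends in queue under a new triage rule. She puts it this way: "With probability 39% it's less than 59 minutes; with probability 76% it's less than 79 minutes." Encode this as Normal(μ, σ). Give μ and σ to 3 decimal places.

For Normal(μ,σ), the p-quantile is μ + z_p·σ. Here z_{0.39} = -0.2793, z_{0.76} = 0.7063.
So 59 = μ − 0.2793σ and 79 = μ + 0.7063σ.
Subtracting: σ = (79 − 59)/(0.7063 − (-0.2793)) = 20.292.
Then μ = 59 − (-0.2793)·20.292 = 64.668.

μ = 64.668, σ = 20.292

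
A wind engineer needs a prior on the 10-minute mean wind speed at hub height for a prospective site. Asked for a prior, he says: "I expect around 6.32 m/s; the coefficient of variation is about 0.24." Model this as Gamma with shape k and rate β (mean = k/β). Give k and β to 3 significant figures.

k ≈ 17.4, β ≈ 2.75

For Gamma(k, rate β): mean = k/β, variance = k/β², so CV = 1/√k.
CV = 0.24, hence k = 1/CV² = 17.4.
Then β = k/mean = 17.4/6.32 = 2.75.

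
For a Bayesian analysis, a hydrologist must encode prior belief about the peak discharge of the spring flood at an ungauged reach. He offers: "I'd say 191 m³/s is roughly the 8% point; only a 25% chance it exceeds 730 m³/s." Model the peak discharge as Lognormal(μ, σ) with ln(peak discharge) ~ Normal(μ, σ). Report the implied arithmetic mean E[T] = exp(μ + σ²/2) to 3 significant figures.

E[T] ≈ 582 m³/s

If T ~ Lognormal(μ,σ) then ln T ~ Normal(μ,σ), so the p-quantile of ln T is μ + z_p·σ.
ln(191) = 5.252 and ln(730) = 6.593; z_{0.08} = -1.405, z_{0.75} = 0.6745.
σ = (6.593 − 5.252)/(0.6745 − (-1.405)) = 0.645.
μ = 5.252 − (-1.405)·0.645 = 6.158.
E[T] = exp(μ + σ²/2) = exp(6.158 + 0.2078) = 582 m³/s.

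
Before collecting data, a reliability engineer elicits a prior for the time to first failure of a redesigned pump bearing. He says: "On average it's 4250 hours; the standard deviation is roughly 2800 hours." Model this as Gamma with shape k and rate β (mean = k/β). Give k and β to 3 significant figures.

k ≈ 2.3, β ≈ 0.000542

For Gamma(k, rate β): mean = k/β, variance = k/β², so CV = 1/√k.
CV = SD/mean = 2800/4250 = 0.6588, hence k = 1/CV² = 2.3.
Then β = k/mean = 2.3/4250 = 0.000542.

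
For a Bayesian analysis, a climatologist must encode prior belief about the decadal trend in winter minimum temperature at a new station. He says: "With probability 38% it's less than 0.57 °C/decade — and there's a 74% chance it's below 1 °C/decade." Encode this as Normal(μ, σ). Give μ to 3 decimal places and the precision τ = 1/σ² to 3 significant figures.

μ = 0.708, τ = 4.87

The p-quantile of Normal(μ,σ) is μ + z_p·σ, with z_{0.38} = -0.3055 and z_{0.74} = 0.6433.
Eliminate σ: μ = (z₂·x₁ − z₁·x₂)/(z₂ − z₁) = (0.6433·0.57 − (-0.3055)·1)/0.9488 = 0.708.
Then σ = (x₂ − x₁)/(z₂ − z₁) = (1 − 0.57)/0.9488 = 0.453.
Precision τ = 1/σ² = 1/0.4532² = 4.87.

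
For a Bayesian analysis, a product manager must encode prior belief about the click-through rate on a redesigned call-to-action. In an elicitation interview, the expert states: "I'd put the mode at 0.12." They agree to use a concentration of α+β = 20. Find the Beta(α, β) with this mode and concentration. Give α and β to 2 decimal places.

α = 3.16, β = 16.84

For α,β > 1 the Beta mode is (α−1)/(α+β−2). With α+β = 20, the mode is (α−1)/18.
Set (α−1)/18 = 0.12 → α = 1 + 0.12·18 = 3.16.
β = 20 − α = 16.84.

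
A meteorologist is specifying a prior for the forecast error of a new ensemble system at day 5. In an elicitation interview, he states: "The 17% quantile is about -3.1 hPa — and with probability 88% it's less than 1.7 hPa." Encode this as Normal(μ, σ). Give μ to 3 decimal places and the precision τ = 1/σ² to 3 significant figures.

The p-quantile of Normal(μ,σ) is μ + z_p·σ, with z_{0.17} = -0.9542 and z_{0.88} = 1.175.
Eliminate σ: μ = (z₂·x₁ − z₁·x₂)/(z₂ − z₁) = (1.175·-3.1 − (-0.9542)·1.7)/2.129 = -0.949.
Then σ = (x₂ − x₁)/(z₂ − z₁) = (1.7 − -3.1)/2.129 = 2.254.
Precision τ = 1/σ² = 1/2.254² = 0.197.

μ = -0.949, τ = 0.197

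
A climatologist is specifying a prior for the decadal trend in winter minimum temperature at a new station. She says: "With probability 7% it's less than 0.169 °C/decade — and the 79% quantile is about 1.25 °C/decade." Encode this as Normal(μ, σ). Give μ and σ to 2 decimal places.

The p-quantile of Normal(μ,σ) is μ + z_p·σ, with z_{0.07} = -1.476 and z_{0.79} = 0.8064.
Eliminate σ: μ = (z₂·x₁ − z₁·x₂)/(z₂ − z₁) = (0.8064·0.169 − (-1.476)·1.25)/2.282 = 0.87.
Then σ = (x₂ − x₁)/(z₂ − z₁) = (1.25 − 0.169)/2.282 = 0.47.

μ = 0.87, σ = 0.47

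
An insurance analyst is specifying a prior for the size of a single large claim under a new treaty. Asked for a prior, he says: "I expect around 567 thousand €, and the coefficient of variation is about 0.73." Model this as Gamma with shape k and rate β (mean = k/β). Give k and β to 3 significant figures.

For Gamma(k, rate β): mean = k/β, variance = k/β², so CV = 1/√k.
CV = 0.73, hence k = 1/CV² = 1.88.
Then β = k/mean = 1.88/567 = 0.00331.

k ≈ 1.88, β ≈ 0.00331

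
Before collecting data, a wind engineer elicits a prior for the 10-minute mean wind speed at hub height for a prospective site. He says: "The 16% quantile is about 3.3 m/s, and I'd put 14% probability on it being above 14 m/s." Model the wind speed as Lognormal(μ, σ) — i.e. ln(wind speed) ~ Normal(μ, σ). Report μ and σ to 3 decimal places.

μ ≈ 1.887, σ ≈ 0.697

If T ~ Lognormal(μ,σ) then ln T ~ Normal(μ,σ), so the p-quantile of ln T is μ + z_p·σ.
ln(3.3) = 1.194 and ln(14) = 2.639; z_{0.16} = -0.9945, z_{0.86} = 1.08.
σ = (2.639 − 1.194)/(1.08 − (-0.9945)) = 0.697.
μ = 1.194 − (-0.9945)·0.697 = 1.887.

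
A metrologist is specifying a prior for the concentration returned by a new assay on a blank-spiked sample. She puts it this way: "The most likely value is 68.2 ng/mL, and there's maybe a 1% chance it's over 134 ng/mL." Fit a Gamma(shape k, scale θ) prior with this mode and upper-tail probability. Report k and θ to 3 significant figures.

Gamma(k,θ) with k>1 has mode (k−1)θ, so θ = 68.2/(k−1).
Need P(X < 134) = 0.99 with θ tied to k this way. Start at k = 2, θ = 68.2: P(X<134) ≈ 0.584.
Too low — raise k to concentrate. Iterating converges to k ≈ 11.8.
Then θ = 68.2/(11.8−1) ≈ 6.31.

k ≈ 11.8, θ ≈ 6.31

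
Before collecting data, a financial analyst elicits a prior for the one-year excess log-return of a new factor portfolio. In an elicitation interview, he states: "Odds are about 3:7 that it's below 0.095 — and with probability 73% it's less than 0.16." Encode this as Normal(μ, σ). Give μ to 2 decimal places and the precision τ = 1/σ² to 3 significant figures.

μ = 0.12, τ = 306

The p-quantile of Normal(μ,σ) is μ + z_p·σ, with z_{0.3} = -0.5244 and z_{0.73} = 0.6128.
Eliminate σ: μ = (z₂·x₁ − z₁·x₂)/(z₂ − z₁) = (0.6128·0.095 − (-0.5244)·0.16)/1.137 = 0.12.
Then σ = (x₂ − x₁)/(z₂ − z₁) = (0.16 − 0.095)/1.137 = 0.06.
Precision τ = 1/σ² = 1/0.05716² = 306.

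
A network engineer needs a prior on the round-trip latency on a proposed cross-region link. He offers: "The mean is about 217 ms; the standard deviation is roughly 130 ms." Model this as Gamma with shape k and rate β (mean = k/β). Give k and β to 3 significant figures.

k ≈ 2.79, β ≈ 0.0128

For Gamma(k, rate β): mean = k/β, variance = k/β², so CV = 1/√k.
CV = SD/mean = 130/217 = 0.5991, hence k = 1/CV² = 2.79.
Then β = k/mean = 2.79/217 = 0.0128.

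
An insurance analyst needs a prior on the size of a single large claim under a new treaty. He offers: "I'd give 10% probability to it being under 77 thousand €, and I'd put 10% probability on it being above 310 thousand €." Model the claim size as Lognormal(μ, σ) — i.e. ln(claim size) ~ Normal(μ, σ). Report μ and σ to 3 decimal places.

If T ~ Lognormal(μ,σ) then ln T ~ Normal(μ,σ), so the p-quantile of ln T is μ + z_p·σ.
ln(77) = 4.344 and ln(310) = 5.737; z_{0.1} = -1.282, z_{0.9} = 1.282.
σ = (5.737 − 4.344)/(1.282 − (-1.282)) = 0.543.
μ = 4.344 − (-1.282)·0.543 = 5.040.

μ ≈ 5.040, σ ≈ 0.543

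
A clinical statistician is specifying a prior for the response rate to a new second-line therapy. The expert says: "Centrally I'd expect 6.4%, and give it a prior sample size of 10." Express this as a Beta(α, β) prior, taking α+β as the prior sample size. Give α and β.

Under the effective-sample-size interpretation, Beta(α, β) has prior mean α/(α+β) and prior sample size α+β.
So α+β = 10 and α/(α+β) = 0.064, giving α = 0.064·10 = 0.64 and β = 10 − 0.64 = 9.36.

α = 0.64, β = 9.36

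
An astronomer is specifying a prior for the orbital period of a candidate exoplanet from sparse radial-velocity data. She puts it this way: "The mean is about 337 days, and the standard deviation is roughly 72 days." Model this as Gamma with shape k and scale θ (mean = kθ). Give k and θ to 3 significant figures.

k ≈ 21.9, θ ≈ 15.4

For Gamma(k, scale θ): mean = kθ, variance = kθ², so CV = 1/√k.
CV = SD/mean = 72/337 = 0.2136, hence k = 1/CV² = 21.9.
Then θ = mean/k = 337/21.9 = 15.4.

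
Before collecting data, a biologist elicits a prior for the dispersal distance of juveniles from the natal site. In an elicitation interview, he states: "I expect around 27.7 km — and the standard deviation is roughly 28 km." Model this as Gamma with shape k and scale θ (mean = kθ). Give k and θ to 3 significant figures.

For Gamma(k, scale θ): mean = kθ, variance = kθ², so CV = 1/√k.
CV = SD/mean = 28/27.7 = 1.011, hence k = 1/CV² = 0.979.
Then θ = mean/k = 27.7/0.979 = 28.3.

k ≈ 0.979, θ ≈ 28.3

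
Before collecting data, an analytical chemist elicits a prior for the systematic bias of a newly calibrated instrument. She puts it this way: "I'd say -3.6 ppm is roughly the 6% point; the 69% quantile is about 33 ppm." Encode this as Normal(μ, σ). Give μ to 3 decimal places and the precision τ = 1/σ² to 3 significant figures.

μ = 24.150, τ = 0.00314

The p-quantile of Normal(μ,σ) is μ + z_p·σ, with z_{0.06} = -1.555 and z_{0.69} = 0.4959.
Eliminate σ: μ = (z₂·x₁ − z₁·x₂)/(z₂ − z₁) = (0.4959·-3.6 − (-1.555)·33)/2.051 = 24.150.
Then σ = (x₂ − x₁)/(z₂ − z₁) = (33 − -3.6)/2.051 = 17.848.
Precision τ = 1/σ² = 1/17.85² = 0.00314.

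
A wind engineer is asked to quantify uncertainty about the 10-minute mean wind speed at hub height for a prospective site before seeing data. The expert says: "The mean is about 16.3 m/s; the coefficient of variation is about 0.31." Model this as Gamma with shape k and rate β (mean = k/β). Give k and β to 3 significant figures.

For Gamma(k, rate β): mean = k/β, variance = k/β², so CV = 1/√k.
CV = 0.31, hence k = 1/CV² = 10.4.
Then β = k/mean = 10.4/16.3 = 0.638.

k ≈ 10.4, β ≈ 0.638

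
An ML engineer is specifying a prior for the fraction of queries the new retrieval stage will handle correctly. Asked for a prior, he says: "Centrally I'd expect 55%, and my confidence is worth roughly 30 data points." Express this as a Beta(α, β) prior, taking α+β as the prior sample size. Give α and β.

α = 16.5, β = 13.5

Under the effective-sample-size interpretation, Beta(α, β) has prior mean α/(α+β) and prior sample size α+β.
So α+β = 30 and α/(α+β) = 0.55, giving α = 0.55·30 = 16.5 and β = 30 − 16.5 = 13.5.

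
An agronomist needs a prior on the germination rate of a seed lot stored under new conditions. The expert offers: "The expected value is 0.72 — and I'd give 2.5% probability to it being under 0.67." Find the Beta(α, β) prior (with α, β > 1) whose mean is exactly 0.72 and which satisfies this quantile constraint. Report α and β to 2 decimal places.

With mean 0.72 fixed, write α = 0.72s, β = 0.28s where s = α+β.
Need P(θ < 0.67) = 0.025 under Beta(0.72s, 0.28s). Normal approximation: (q−m)/√(m(1−m)/s) ≈ z_{0.025} = -1.96, so s ≈ 0.72·0.28·(-1.96)²/(0.67−0.72)² = 309.8.
At s = 309.8: P(θ<0.67) ≈ 0.028. Adjusting to match 0.025 gives s ≈ 324.72.
So α = 0.72·324.72 ≈ 233.80, β = 0.28·324.72 ≈ 90.92.

α ≈ 233.80, β ≈ 90.92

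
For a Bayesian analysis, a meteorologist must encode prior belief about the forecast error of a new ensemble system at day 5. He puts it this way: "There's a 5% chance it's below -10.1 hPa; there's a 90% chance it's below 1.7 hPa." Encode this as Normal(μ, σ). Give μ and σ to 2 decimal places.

μ = -3.47, σ = 4.03

For Normal(μ,σ), the p-quantile is μ + z_p·σ. Here z_{0.05} = -1.645, z_{0.9} = 1.282.
So -10.1 = μ − 1.645σ and 1.7 = μ + 1.282σ.
Subtracting: σ = (1.7 − -10.1)/(1.282 − (-1.645)) = 4.03.
Then μ = -10.1 − (-1.645)·4.03 = -3.47.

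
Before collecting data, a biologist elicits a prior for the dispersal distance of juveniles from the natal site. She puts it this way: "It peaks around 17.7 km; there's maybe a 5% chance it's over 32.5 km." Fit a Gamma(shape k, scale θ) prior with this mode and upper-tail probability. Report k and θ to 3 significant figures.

Gamma(k,θ) with k>1 has mode (k−1)θ, so θ = 17.7/(k−1).
Need P(X < 32.5) = 0.95 with θ tied to k this way. Start at k = 2, θ = 17.7: P(X<32.5) ≈ 0.548.
Too low — raise k to concentrate. Iterating converges to k ≈ 8.54.
Then θ = 17.7/(8.54−1) ≈ 2.35.

k ≈ 8.54, θ ≈ 2.35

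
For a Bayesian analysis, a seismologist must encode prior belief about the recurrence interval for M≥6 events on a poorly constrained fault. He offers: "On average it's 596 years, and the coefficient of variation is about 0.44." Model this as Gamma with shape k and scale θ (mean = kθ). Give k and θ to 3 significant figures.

k ≈ 5.17, θ ≈ 115

For Gamma(k, scale θ): mean = kθ, variance = kθ², so CV = 1/√k.
CV = 0.44, hence k = 1/CV² = 5.17.
Then θ = mean/k = 596/5.17 = 115.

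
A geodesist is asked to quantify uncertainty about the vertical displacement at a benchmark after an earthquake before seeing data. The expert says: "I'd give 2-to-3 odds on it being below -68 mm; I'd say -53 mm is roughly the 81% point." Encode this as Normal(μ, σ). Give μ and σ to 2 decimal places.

μ = -64.64, σ = 13.26

For Normal(μ,σ), the p-quantile is μ + z_p·σ. Here z_{0.4} = -0.2533, z_{0.81} = 0.8779.
So -68 = μ − 0.2533σ and -53 = μ + 0.8779σ.
Subtracting: σ = (-53 − -68)/(0.8779 − (-0.2533)) = 13.26.
Then μ = -68 − (-0.2533)·13.26 = -64.64.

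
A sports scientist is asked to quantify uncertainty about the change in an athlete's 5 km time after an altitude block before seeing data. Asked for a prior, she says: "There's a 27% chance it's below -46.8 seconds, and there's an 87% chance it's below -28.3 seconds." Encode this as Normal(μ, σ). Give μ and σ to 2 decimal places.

μ = -40.28, σ = 10.64

The p-quantile of Normal(μ,σ) is μ + z_p·σ, with z_{0.27} = -0.6128 and z_{0.87} = 1.126.
Eliminate σ: μ = (z₂·x₁ − z₁·x₂)/(z₂ − z₁) = (1.126·-46.8 − (-0.6128)·-28.3)/1.739 = -40.28.
Then σ = (x₂ − x₁)/(z₂ − z₁) = (-28.3 − -46.8)/1.739 = 10.64.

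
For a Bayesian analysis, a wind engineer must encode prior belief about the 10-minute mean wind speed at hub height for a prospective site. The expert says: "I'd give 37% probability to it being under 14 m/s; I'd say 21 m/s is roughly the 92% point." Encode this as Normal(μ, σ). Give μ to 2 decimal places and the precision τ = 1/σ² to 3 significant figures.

μ = 15.34, τ = 0.0616

The p-quantile of Normal(μ,σ) is μ + z_p·σ, with z_{0.37} = -0.3319 and z_{0.92} = 1.405.
Eliminate σ: μ = (z₂·x₁ − z₁·x₂)/(z₂ − z₁) = (1.405·14 − (-0.3319)·21)/1.737 = 15.34.
Then σ = (x₂ − x₁)/(z₂ − z₁) = (21 − 14)/1.737 = 4.03.
Precision τ = 1/σ² = 1/4.03² = 0.0616.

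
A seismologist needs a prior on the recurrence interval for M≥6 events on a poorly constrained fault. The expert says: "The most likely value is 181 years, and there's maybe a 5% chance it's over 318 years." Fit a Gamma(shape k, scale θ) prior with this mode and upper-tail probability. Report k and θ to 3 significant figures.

k ≈ 9.78, θ ≈ 20.6

Gamma(k,θ) with k>1 has mode (k−1)θ, so θ = 181/(k−1).
Need P(X < 318) = 0.95 with θ tied to k this way. Start at k = 2, θ = 181: P(X<318) ≈ 0.524.
Too low — raise k to concentrate. Iterating converges to k ≈ 9.78.
Then θ = 181/(9.78−1) ≈ 20.6.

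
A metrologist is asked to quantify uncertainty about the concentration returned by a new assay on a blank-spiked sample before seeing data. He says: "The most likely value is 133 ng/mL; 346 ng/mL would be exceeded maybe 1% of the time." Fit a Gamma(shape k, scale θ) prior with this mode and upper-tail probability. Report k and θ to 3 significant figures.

Gamma(k,θ) with k>1 has mode (k−1)θ, so θ = 133/(k−1).
Need P(X < 346) = 0.99 with θ tied to k this way. Start at k = 2, θ = 133: P(X<346) ≈ 0.733.
Too low — raise k to concentrate. Iterating converges to k ≈ 6.09.
Then θ = 133/(6.09−1) ≈ 26.1.

k ≈ 6.09, θ ≈ 26.1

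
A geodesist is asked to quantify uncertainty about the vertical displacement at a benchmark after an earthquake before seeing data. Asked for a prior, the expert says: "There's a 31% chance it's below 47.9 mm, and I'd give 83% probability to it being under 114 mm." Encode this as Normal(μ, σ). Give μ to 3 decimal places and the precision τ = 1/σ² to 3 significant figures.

For Normal(μ,σ), the p-quantile is μ + z_p·σ. Here z_{0.31} = -0.4959, z_{0.83} = 0.9542.
So 47.9 = μ − 0.4959σ and 114 = μ + 0.9542σ.
Subtracting: σ = (114 − 47.9)/(0.9542 − (-0.4959)) = 45.586.
Then μ = 47.9 − (-0.4959)·45.586 = 70.504.
Precision τ = 1/σ² = 1/45.59² = 0.000481.

μ = 70.504, τ = 0.000481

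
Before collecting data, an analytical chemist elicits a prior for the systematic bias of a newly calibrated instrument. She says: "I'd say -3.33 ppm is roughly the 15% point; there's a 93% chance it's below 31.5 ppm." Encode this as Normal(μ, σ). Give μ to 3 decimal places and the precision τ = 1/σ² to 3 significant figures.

For Normal(μ,σ), the p-quantile is μ + z_p·σ. Here z_{0.15} = -1.036, z_{0.93} = 1.476.
So -3.33 = μ − 1.036σ and 31.5 = μ + 1.476σ.
Subtracting: σ = (31.5 − -3.33)/(1.476 − (-1.036)) = 13.864.
Then μ = -3.33 − (-1.036)·13.864 = 11.039.
Precision τ = 1/σ² = 1/13.86² = 0.0052.

μ = 11.039, τ = 0.0052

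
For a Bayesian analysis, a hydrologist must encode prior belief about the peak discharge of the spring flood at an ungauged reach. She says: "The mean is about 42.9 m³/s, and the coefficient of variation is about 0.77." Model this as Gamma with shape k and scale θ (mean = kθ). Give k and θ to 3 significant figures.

For Gamma(k, scale θ): mean = kθ, variance = kθ², so CV = 1/√k.
CV = 0.77, hence k = 1/CV² = 1.69.
Then θ = mean/k = 42.9/1.69 = 25.4.

k ≈ 1.69, θ ≈ 25.4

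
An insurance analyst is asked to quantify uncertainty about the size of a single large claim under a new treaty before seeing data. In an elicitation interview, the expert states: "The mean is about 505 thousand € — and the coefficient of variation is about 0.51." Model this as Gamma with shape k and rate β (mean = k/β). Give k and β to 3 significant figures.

For Gamma(k, rate β): mean = k/β, variance = k/β², so CV = 1/√k.
CV = 0.51, hence k = 1/CV² = 3.84.
Then β = k/mean = 3.84/505 = 0.00761.

k ≈ 3.84, β ≈ 0.00761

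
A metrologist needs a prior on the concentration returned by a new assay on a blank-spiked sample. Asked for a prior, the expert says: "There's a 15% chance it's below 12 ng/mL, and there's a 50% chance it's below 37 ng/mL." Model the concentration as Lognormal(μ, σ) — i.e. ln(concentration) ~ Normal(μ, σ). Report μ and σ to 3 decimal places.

μ ≈ 3.611, σ ≈ 1.086

If T ~ Lognormal(μ,σ) then ln T ~ Normal(μ,σ), so the p-quantile of ln T is μ + z_p·σ.
ln(12) = 2.485 and ln(37) = 3.611; z_{0.15} = -1.036, z_{0.5} = 0.
σ = (3.611 − 2.485)/(0 − (-1.036)) = 1.086.
μ = 2.485 − (-1.036)·1.086 = 3.611.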